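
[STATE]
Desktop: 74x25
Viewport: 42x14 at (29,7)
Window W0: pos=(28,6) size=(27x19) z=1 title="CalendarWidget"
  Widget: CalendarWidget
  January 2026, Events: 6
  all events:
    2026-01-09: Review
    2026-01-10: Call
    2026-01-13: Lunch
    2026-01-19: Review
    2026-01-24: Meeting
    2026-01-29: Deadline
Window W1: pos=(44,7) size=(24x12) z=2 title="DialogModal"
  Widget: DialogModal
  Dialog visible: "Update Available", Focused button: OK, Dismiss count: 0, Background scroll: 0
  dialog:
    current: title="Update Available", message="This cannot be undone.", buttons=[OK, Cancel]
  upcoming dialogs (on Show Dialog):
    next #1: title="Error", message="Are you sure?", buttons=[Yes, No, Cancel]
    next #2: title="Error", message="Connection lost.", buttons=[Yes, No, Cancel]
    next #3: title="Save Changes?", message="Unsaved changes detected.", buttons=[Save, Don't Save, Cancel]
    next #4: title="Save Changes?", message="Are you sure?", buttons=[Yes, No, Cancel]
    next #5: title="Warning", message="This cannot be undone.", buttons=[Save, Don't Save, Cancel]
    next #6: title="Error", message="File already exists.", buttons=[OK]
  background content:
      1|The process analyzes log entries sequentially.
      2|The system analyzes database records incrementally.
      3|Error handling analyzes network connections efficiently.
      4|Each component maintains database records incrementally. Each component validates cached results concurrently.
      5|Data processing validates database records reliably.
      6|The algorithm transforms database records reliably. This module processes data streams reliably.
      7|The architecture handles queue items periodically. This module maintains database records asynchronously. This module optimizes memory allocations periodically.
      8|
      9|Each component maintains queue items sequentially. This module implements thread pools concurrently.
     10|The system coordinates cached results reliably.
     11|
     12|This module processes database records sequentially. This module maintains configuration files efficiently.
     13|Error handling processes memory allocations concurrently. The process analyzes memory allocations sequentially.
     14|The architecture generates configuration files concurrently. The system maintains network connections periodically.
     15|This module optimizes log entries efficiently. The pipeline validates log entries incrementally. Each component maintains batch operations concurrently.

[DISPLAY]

 CalendarWidget┏━━━━━━━━━━━━━━━━━━━━━━┓   
───────────────┃ DialogModal          ┃   
       January ┠──────────────────────┨   
Mo Tu We Th Fr ┃The process analyzes l┃   
          1  2 ┃Th┌────────────────┐da┃   
 5  6  7  8  9*┃Er│Update Available│ze┃   
12 13* 14 15 16┃Ea│This cannot be u│ai┃   
19* 20 21 22 23┃Da│ [OK]  Cancel   │da┃   
26 27 28 29* 30┃Th└────────────────┘or┃   
               ┃The architecture handl┃   
               ┃                      ┃   
               ┗━━━━━━━━━━━━━━━━━━━━━━┛   
                         ┃                
                         ┃                


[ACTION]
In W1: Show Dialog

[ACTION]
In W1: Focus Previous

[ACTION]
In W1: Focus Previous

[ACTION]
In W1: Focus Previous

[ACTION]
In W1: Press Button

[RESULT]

 CalendarWidget┏━━━━━━━━━━━━━━━━━━━━━━┓   
───────────────┃ DialogModal          ┃   
       January ┠──────────────────────┨   
Mo Tu We Th Fr ┃The process analyzes l┃   
          1  2 ┃The system analyzes da┃   
 5  6  7  8  9*┃Error handling analyze┃   
12 13* 14 15 16┃Each component maintai┃   
19* 20 21 22 23┃Data processing valida┃   
26 27 28 29* 30┃The algorithm transfor┃   
               ┃The architecture handl┃   
               ┃                      ┃   
               ┗━━━━━━━━━━━━━━━━━━━━━━┛   
                         ┃                
                         ┃                


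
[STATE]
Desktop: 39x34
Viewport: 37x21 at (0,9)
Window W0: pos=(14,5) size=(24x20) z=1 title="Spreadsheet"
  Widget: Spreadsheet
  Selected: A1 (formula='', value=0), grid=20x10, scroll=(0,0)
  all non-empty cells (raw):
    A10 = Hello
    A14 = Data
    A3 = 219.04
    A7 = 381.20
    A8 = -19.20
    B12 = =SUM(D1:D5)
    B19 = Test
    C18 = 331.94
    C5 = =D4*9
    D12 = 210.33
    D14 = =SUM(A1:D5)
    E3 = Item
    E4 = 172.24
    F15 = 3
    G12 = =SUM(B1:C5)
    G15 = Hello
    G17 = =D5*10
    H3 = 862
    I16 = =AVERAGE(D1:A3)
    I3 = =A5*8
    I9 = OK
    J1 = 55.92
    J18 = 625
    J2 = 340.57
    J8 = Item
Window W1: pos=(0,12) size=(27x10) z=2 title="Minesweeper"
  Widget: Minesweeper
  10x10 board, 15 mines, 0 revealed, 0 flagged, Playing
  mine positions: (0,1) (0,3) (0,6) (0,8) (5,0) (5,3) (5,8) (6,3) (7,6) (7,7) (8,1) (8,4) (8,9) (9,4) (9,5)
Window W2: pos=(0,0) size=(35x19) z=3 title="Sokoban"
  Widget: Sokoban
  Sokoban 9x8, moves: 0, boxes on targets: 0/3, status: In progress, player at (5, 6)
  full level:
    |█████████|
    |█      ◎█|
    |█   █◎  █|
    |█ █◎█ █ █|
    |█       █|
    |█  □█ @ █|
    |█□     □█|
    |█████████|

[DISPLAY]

┃█□     □█                        ┃  
┃█████████                        ┃--
┃Moves: 0  0/3                    ┃  
┃                                 ┃  
┃                                 ┃  
┃                                 ┃  
┃                                 ┃  
┃                                 ┃  
┃                                 ┃  
┗━━━━━━━━━━━━━━━━━━━━━━━━━━━━━━━━━┛  
┃■■■■■■■■■■               ┃       0  
┃■■■■■■■■■■               ┃       0  
┗━━━━━━━━━━━━━━━━━━━━━━━━━┛       0  
              ┃ 12        0       0  
              ┃ 13        0       0  
              ┗━━━━━━━━━━━━━━━━━━━━━━
                                     
                                     
                                     
                                     
                                     


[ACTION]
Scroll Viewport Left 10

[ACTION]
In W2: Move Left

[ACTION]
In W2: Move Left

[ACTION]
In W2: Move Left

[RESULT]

┃█□     □█                        ┃  
┃█████████                        ┃--
┃Moves: 1  0/3                    ┃  
┃                                 ┃  
┃                                 ┃  
┃                                 ┃  
┃                                 ┃  
┃                                 ┃  
┃                                 ┃  
┗━━━━━━━━━━━━━━━━━━━━━━━━━━━━━━━━━┛  
┃■■■■■■■■■■               ┃       0  
┃■■■■■■■■■■               ┃       0  
┗━━━━━━━━━━━━━━━━━━━━━━━━━┛       0  
              ┃ 12        0       0  
              ┃ 13        0       0  
              ┗━━━━━━━━━━━━━━━━━━━━━━
                                     
                                     
                                     
                                     
                                     


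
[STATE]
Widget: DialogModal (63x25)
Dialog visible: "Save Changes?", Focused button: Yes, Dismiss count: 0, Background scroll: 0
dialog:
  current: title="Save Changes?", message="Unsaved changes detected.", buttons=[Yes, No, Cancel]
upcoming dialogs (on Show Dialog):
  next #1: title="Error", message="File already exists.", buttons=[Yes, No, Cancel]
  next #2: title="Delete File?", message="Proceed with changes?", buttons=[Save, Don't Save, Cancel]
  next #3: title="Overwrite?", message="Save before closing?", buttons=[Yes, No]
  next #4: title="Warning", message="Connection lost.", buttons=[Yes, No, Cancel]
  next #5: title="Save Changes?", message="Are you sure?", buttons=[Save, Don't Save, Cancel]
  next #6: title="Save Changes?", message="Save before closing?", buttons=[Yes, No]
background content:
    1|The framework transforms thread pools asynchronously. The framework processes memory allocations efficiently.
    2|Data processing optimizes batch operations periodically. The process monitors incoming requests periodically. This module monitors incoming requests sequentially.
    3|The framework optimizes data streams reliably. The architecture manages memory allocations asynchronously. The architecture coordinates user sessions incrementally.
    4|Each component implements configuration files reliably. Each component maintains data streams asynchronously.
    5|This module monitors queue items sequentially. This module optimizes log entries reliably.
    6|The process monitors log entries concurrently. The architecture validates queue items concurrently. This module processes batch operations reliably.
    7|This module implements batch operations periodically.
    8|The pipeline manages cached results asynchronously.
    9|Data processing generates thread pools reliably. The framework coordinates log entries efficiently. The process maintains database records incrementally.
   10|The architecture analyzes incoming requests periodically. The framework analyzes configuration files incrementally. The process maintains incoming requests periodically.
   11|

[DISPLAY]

The framework transforms thread pools asynchronously. The frame
Data processing optimizes batch operations periodically. The pr
The framework optimizes data streams reliably. The architecture
Each component implements configuration files reliably. Each co
This module monitors queue items sequentially. This module opti
The process monitors log entries concurrently. The architecture
This module implements batch operations periodically.          
The pipeline manages cached results asynchronously.            
Data processing generates thread pools reliably. The framework 
The architecture analyzes incoming requests periodically. The f
                 ┌───────────────────────────┐                 
                 │       Save Changes?       │                 
                 │ Unsaved changes detected. │                 
                 │    [Yes]  No   Cancel     │                 
                 └───────────────────────────┘                 
                                                               
                                                               
                                                               
                                                               
                                                               
                                                               
                                                               
                                                               
                                                               
                                                               


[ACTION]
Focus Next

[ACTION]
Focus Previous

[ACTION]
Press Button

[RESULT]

The framework transforms thread pools asynchronously. The frame
Data processing optimizes batch operations periodically. The pr
The framework optimizes data streams reliably. The architecture
Each component implements configuration files reliably. Each co
This module monitors queue items sequentially. This module opti
The process monitors log entries concurrently. The architecture
This module implements batch operations periodically.          
The pipeline manages cached results asynchronously.            
Data processing generates thread pools reliably. The framework 
The architecture analyzes incoming requests periodically. The f
                                                               
                                                               
                                                               
                                                               
                                                               
                                                               
                                                               
                                                               
                                                               
                                                               
                                                               
                                                               
                                                               
                                                               
                                                               


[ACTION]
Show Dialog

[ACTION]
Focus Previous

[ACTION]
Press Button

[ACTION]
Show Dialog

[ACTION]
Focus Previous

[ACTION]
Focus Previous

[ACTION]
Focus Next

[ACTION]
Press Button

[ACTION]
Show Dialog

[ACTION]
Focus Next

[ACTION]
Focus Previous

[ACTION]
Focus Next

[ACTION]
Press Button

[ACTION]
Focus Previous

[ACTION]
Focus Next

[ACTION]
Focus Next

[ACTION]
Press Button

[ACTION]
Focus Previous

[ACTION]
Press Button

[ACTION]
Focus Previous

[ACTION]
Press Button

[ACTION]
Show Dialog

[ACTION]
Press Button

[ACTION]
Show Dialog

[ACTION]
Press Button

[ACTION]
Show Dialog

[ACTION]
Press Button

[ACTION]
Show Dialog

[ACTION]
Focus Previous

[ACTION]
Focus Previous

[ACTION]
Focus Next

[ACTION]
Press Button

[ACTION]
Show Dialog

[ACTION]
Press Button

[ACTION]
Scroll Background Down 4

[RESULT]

This module monitors queue items sequentially. This module opti
The process monitors log entries concurrently. The architecture
This module implements batch operations periodically.          
The pipeline manages cached results asynchronously.            
Data processing generates thread pools reliably. The framework 
The architecture analyzes incoming requests periodically. The f
                                                               
                                                               
                                                               
                                                               
                                                               
                                                               
                                                               
                                                               
                                                               
                                                               
                                                               
                                                               
                                                               
                                                               
                                                               
                                                               
                                                               
                                                               
                                                               


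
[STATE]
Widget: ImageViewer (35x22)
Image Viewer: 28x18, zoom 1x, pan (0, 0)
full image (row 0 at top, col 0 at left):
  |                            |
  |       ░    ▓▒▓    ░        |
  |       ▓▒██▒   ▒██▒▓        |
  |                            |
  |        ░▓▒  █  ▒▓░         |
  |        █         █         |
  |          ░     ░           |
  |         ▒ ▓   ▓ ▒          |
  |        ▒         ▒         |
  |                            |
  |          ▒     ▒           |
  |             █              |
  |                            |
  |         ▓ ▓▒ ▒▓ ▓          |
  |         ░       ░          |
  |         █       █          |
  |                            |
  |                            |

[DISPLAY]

                                   
       ░    ▓▒▓    ░               
       ▓▒██▒   ▒██▒▓               
                                   
        ░▓▒  █  ▒▓░                
        █         █                
          ░     ░                  
         ▒ ▓   ▓ ▒                 
        ▒         ▒                
                                   
          ▒     ▒                  
             █                     
                                   
         ▓ ▓▒ ▒▓ ▓                 
         ░       ░                 
         █       █                 
                                   
                                   
                                   
                                   
                                   
                                   


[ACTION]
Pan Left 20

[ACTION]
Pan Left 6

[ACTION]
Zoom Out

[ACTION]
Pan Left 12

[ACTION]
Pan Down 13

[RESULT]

         ▓ ▓▒ ▒▓ ▓                 
         ░       ░                 
         █       █                 
                                   
                                   
                                   
                                   
                                   
                                   
                                   
                                   
                                   
                                   
                                   
                                   
                                   
                                   
                                   
                                   
                                   
                                   
                                   


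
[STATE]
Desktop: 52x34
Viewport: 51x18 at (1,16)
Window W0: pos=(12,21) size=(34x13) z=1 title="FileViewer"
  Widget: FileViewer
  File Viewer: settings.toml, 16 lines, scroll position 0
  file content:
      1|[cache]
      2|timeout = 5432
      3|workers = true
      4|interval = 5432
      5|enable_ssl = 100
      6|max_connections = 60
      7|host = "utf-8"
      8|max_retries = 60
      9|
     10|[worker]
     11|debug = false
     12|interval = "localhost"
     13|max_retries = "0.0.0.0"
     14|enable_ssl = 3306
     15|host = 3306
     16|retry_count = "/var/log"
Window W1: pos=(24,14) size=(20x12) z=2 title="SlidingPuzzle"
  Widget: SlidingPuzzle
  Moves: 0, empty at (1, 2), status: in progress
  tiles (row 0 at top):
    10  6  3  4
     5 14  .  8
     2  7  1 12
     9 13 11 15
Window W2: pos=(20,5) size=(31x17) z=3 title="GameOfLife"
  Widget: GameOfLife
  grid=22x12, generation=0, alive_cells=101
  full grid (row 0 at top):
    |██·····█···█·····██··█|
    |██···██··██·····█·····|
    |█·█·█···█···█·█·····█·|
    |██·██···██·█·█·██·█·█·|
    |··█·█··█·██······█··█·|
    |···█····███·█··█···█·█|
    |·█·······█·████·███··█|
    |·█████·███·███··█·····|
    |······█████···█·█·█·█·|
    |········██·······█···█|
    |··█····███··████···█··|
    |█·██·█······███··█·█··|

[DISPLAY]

                   ┃·█████·███·███··█·····       ┃ 
                   ┃······█████···█·█·█·█·       ┃ 
                   ┃········██·······█···█       ┃ 
                   ┃··█····███··████···█··       ┃ 
                   ┃█·██·█······███··█·█··       ┃ 
           ┏━━━━━━━┗━━━━━━━━━━━━━━━━━━━━━━━━━━━━━┛ 
           ┃ FileViewer┃│  2 │  7 │  1 │ 1┃ ┃      
           ┠───────────┃├────┼────┼────┼──┃─┨      
           ┃[cache]    ┃│  9 │ 13 │ 11 │ 1┃▲┃      
           ┃timeout = 5┗━━━━━━━━━━━━━━━━━━┛█┃      
           ┃workers = true                 ░┃      
           ┃interval = 5432                ░┃      
           ┃enable_ssl = 100               ░┃      
           ┃max_connections = 60           ░┃      
           ┃host = "utf-8"                 ░┃      
           ┃max_retries = 60               ░┃      
           ┃                               ▼┃      
           ┗━━━━━━━━━━━━━━━━━━━━━━━━━━━━━━━━┛      


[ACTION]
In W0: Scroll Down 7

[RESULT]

                   ┃·█████·███·███··█·····       ┃ 
                   ┃······█████···█·█·█·█·       ┃ 
                   ┃········██·······█···█       ┃ 
                   ┃··█····███··████···█··       ┃ 
                   ┃█·██·█······███··█·█··       ┃ 
           ┏━━━━━━━┗━━━━━━━━━━━━━━━━━━━━━━━━━━━━━┛ 
           ┃ FileViewer┃│  2 │  7 │  1 │ 1┃ ┃      
           ┠───────────┃├────┼────┼────┼──┃─┨      
           ┃max_retries┃│  9 │ 13 │ 11 │ 1┃▲┃      
           ┃           ┗━━━━━━━━━━━━━━━━━━┛░┃      
           ┃[worker]                       ░┃      
           ┃debug = false                  ░┃      
           ┃interval = "localhost"         ░┃      
           ┃max_retries = "0.0.0.0"        ░┃      
           ┃enable_ssl = 3306              ░┃      
           ┃host = 3306                    █┃      
           ┃retry_count = "/var/log"       ▼┃      
           ┗━━━━━━━━━━━━━━━━━━━━━━━━━━━━━━━━┛      


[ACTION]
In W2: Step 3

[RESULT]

                   ┃███·········█······██·       ┃ 
                   ┃███···██···█···█····█·       ┃ 
                   ┃██····█·█···████····██       ┃ 
                   ┃██····█·█······██···█·       ┃ 
                   ┃·······██······██·····       ┃ 
           ┏━━━━━━━┗━━━━━━━━━━━━━━━━━━━━━━━━━━━━━┛ 
           ┃ FileViewer┃│  2 │  7 │  1 │ 1┃ ┃      
           ┠───────────┃├────┼────┼────┼──┃─┨      
           ┃max_retries┃│  9 │ 13 │ 11 │ 1┃▲┃      
           ┃           ┗━━━━━━━━━━━━━━━━━━┛░┃      
           ┃[worker]                       ░┃      
           ┃debug = false                  ░┃      
           ┃interval = "localhost"         ░┃      
           ┃max_retries = "0.0.0.0"        ░┃      
           ┃enable_ssl = 3306              ░┃      
           ┃host = 3306                    █┃      
           ┃retry_count = "/var/log"       ▼┃      
           ┗━━━━━━━━━━━━━━━━━━━━━━━━━━━━━━━━┛      


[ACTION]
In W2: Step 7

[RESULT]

                   ┃·······███··█····█··█·       ┃ 
                   ┃···········████···█·█·       ┃ 
                   ┃···███·█···█████···█··       ┃ 
                   ┃···███·█··█····█······       ┃ 
                   ┃········█····██·······       ┃ 
           ┏━━━━━━━┗━━━━━━━━━━━━━━━━━━━━━━━━━━━━━┛ 
           ┃ FileViewer┃│  2 │  7 │  1 │ 1┃ ┃      
           ┠───────────┃├────┼────┼────┼──┃─┨      
           ┃max_retries┃│  9 │ 13 │ 11 │ 1┃▲┃      
           ┃           ┗━━━━━━━━━━━━━━━━━━┛░┃      
           ┃[worker]                       ░┃      
           ┃debug = false                  ░┃      
           ┃interval = "localhost"         ░┃      
           ┃max_retries = "0.0.0.0"        ░┃      
           ┃enable_ssl = 3306              ░┃      
           ┃host = 3306                    █┃      
           ┃retry_count = "/var/log"       ▼┃      
           ┗━━━━━━━━━━━━━━━━━━━━━━━━━━━━━━━━┛      


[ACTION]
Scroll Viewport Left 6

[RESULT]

                    ┃·······███··█····█··█·       ┃
                    ┃···········████···█·█·       ┃
                    ┃···███·█···█████···█··       ┃
                    ┃···███·█··█····█······       ┃
                    ┃········█····██·······       ┃
            ┏━━━━━━━┗━━━━━━━━━━━━━━━━━━━━━━━━━━━━━┛
            ┃ FileViewer┃│  2 │  7 │  1 │ 1┃ ┃     
            ┠───────────┃├────┼────┼────┼──┃─┨     
            ┃max_retries┃│  9 │ 13 │ 11 │ 1┃▲┃     
            ┃           ┗━━━━━━━━━━━━━━━━━━┛░┃     
            ┃[worker]                       ░┃     
            ┃debug = false                  ░┃     
            ┃interval = "localhost"         ░┃     
            ┃max_retries = "0.0.0.0"        ░┃     
            ┃enable_ssl = 3306              ░┃     
            ┃host = 3306                    █┃     
            ┃retry_count = "/var/log"       ▼┃     
            ┗━━━━━━━━━━━━━━━━━━━━━━━━━━━━━━━━┛     


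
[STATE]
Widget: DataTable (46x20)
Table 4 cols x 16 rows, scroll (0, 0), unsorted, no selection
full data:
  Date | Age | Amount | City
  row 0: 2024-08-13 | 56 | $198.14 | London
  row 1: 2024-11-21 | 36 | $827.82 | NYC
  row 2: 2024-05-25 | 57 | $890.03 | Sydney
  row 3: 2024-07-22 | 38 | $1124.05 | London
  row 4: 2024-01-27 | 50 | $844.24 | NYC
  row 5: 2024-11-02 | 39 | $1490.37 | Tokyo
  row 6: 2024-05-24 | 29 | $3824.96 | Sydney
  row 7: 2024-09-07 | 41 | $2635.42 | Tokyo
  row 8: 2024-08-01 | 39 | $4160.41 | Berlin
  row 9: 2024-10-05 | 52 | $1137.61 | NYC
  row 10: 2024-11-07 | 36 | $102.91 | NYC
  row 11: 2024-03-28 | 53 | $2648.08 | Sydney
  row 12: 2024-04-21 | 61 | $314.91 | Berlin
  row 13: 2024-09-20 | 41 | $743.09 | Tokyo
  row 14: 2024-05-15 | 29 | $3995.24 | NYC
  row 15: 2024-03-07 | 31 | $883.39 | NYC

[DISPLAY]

Date      │Age│Amount  │City                  
──────────┼───┼────────┼──────                
2024-08-13│56 │$198.14 │London                
2024-11-21│36 │$827.82 │NYC                   
2024-05-25│57 │$890.03 │Sydney                
2024-07-22│38 │$1124.05│London                
2024-01-27│50 │$844.24 │NYC                   
2024-11-02│39 │$1490.37│Tokyo                 
2024-05-24│29 │$3824.96│Sydney                
2024-09-07│41 │$2635.42│Tokyo                 
2024-08-01│39 │$4160.41│Berlin                
2024-10-05│52 │$1137.61│NYC                   
2024-11-07│36 │$102.91 │NYC                   
2024-03-28│53 │$2648.08│Sydney                
2024-04-21│61 │$314.91 │Berlin                
2024-09-20│41 │$743.09 │Tokyo                 
2024-05-15│29 │$3995.24│NYC                   
2024-03-07│31 │$883.39 │NYC                   
                                              
                                              


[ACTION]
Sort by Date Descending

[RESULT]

Date     ▼│Age│Amount  │City                  
──────────┼───┼────────┼──────                
2024-11-21│36 │$827.82 │NYC                   
2024-11-07│36 │$102.91 │NYC                   
2024-11-02│39 │$1490.37│Tokyo                 
2024-10-05│52 │$1137.61│NYC                   
2024-09-20│41 │$743.09 │Tokyo                 
2024-09-07│41 │$2635.42│Tokyo                 
2024-08-13│56 │$198.14 │London                
2024-08-01│39 │$4160.41│Berlin                
2024-07-22│38 │$1124.05│London                
2024-05-25│57 │$890.03 │Sydney                
2024-05-24│29 │$3824.96│Sydney                
2024-05-15│29 │$3995.24│NYC                   
2024-04-21│61 │$314.91 │Berlin                
2024-03-28│53 │$2648.08│Sydney                
2024-03-07│31 │$883.39 │NYC                   
2024-01-27│50 │$844.24 │NYC                   
                                              
                                              


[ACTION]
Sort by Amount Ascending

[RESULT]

Date      │Age│Amount ▲│City                  
──────────┼───┼────────┼──────                
2024-11-07│36 │$102.91 │NYC                   
2024-08-13│56 │$198.14 │London                
2024-04-21│61 │$314.91 │Berlin                
2024-09-20│41 │$743.09 │Tokyo                 
2024-11-21│36 │$827.82 │NYC                   
2024-01-27│50 │$844.24 │NYC                   
2024-03-07│31 │$883.39 │NYC                   
2024-05-25│57 │$890.03 │Sydney                
2024-07-22│38 │$1124.05│London                
2024-10-05│52 │$1137.61│NYC                   
2024-11-02│39 │$1490.37│Tokyo                 
2024-09-07│41 │$2635.42│Tokyo                 
2024-03-28│53 │$2648.08│Sydney                
2024-05-24│29 │$3824.96│Sydney                
2024-05-15│29 │$3995.24│NYC                   
2024-08-01│39 │$4160.41│Berlin                
                                              
                                              


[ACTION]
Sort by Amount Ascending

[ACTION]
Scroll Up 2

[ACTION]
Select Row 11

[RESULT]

Date      │Age│Amount ▲│City                  
──────────┼───┼────────┼──────                
2024-11-07│36 │$102.91 │NYC                   
2024-08-13│56 │$198.14 │London                
2024-04-21│61 │$314.91 │Berlin                
2024-09-20│41 │$743.09 │Tokyo                 
2024-11-21│36 │$827.82 │NYC                   
2024-01-27│50 │$844.24 │NYC                   
2024-03-07│31 │$883.39 │NYC                   
2024-05-25│57 │$890.03 │Sydney                
2024-07-22│38 │$1124.05│London                
2024-10-05│52 │$1137.61│NYC                   
2024-11-02│39 │$1490.37│Tokyo                 
>024-09-07│41 │$2635.42│Tokyo                 
2024-03-28│53 │$2648.08│Sydney                
2024-05-24│29 │$3824.96│Sydney                
2024-05-15│29 │$3995.24│NYC                   
2024-08-01│39 │$4160.41│Berlin                
                                              
                                              


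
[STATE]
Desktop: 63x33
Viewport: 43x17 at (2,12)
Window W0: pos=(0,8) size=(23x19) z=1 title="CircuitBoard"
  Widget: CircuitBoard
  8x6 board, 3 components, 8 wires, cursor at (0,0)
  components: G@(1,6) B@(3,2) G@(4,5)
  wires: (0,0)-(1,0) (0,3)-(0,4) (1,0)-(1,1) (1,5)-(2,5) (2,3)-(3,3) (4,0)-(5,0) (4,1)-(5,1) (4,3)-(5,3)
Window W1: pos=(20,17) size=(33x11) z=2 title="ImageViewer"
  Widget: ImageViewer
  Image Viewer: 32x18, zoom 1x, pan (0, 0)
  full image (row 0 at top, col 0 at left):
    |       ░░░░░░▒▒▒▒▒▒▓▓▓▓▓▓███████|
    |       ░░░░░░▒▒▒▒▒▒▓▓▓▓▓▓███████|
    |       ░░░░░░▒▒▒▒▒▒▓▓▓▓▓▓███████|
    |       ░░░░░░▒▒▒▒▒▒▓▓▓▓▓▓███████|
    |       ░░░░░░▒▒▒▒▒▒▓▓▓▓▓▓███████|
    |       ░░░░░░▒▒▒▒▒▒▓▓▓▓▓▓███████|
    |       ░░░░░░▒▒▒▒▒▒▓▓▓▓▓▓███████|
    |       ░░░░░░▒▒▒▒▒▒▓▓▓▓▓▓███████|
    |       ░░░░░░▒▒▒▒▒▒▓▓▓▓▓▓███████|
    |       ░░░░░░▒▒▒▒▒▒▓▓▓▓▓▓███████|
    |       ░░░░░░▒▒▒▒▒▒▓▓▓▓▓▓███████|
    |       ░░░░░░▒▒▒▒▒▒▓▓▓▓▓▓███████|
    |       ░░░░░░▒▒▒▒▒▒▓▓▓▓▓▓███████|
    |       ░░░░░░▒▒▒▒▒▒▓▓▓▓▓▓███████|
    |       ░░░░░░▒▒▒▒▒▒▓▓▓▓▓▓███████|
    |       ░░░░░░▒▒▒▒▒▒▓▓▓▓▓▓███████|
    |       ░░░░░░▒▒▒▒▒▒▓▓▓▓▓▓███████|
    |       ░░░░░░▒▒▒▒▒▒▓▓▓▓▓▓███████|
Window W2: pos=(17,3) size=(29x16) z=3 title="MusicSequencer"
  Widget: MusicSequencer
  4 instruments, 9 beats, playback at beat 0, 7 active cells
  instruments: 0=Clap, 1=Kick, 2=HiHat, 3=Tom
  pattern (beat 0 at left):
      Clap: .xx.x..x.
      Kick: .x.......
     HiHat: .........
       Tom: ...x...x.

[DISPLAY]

  [.]          ┃                           
   │           ┃                           
   · ─ ·       ┃                           
               ┃                           
               ┃                           
               ┃                           
           B   ┗━━━━━━━━━━━━━━━━━━━━━━━━━━━
                  ┠────────────────────────
   ·   ·       ·  ┃       ░░░░░░▒▒▒▒▒▒▓▓▓▓▓
   │   │       │  ┃       ░░░░░░▒▒▒▒▒▒▓▓▓▓▓
   ·   ·       ·  ┃       ░░░░░░▒▒▒▒▒▒▓▓▓▓▓
ursor: (0,0)      ┃       ░░░░░░▒▒▒▒▒▒▓▓▓▓▓
                  ┃       ░░░░░░▒▒▒▒▒▒▓▓▓▓▓
                  ┃       ░░░░░░▒▒▒▒▒▒▓▓▓▓▓
━━━━━━━━━━━━━━━━━━┃       ░░░░░░▒▒▒▒▒▒▓▓▓▓▓
                  ┗━━━━━━━━━━━━━━━━━━━━━━━━
                                           


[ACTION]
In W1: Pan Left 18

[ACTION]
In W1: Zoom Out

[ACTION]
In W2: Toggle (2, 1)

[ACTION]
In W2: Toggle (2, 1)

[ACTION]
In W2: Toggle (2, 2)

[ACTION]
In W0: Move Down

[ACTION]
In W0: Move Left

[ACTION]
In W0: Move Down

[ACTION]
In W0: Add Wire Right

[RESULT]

   ·           ┃                           
   │           ┃                           
   · ─ ·       ┃                           
               ┃                           
  [.]─ ·       ┃                           
               ┃                           
           B   ┗━━━━━━━━━━━━━━━━━━━━━━━━━━━
                  ┠────────────────────────
   ·   ·       ·  ┃       ░░░░░░▒▒▒▒▒▒▓▓▓▓▓
   │   │       │  ┃       ░░░░░░▒▒▒▒▒▒▓▓▓▓▓
   ·   ·       ·  ┃       ░░░░░░▒▒▒▒▒▒▓▓▓▓▓
ursor: (2,0)      ┃       ░░░░░░▒▒▒▒▒▒▓▓▓▓▓
                  ┃       ░░░░░░▒▒▒▒▒▒▓▓▓▓▓
                  ┃       ░░░░░░▒▒▒▒▒▒▓▓▓▓▓
━━━━━━━━━━━━━━━━━━┃       ░░░░░░▒▒▒▒▒▒▓▓▓▓▓
                  ┗━━━━━━━━━━━━━━━━━━━━━━━━
                                           


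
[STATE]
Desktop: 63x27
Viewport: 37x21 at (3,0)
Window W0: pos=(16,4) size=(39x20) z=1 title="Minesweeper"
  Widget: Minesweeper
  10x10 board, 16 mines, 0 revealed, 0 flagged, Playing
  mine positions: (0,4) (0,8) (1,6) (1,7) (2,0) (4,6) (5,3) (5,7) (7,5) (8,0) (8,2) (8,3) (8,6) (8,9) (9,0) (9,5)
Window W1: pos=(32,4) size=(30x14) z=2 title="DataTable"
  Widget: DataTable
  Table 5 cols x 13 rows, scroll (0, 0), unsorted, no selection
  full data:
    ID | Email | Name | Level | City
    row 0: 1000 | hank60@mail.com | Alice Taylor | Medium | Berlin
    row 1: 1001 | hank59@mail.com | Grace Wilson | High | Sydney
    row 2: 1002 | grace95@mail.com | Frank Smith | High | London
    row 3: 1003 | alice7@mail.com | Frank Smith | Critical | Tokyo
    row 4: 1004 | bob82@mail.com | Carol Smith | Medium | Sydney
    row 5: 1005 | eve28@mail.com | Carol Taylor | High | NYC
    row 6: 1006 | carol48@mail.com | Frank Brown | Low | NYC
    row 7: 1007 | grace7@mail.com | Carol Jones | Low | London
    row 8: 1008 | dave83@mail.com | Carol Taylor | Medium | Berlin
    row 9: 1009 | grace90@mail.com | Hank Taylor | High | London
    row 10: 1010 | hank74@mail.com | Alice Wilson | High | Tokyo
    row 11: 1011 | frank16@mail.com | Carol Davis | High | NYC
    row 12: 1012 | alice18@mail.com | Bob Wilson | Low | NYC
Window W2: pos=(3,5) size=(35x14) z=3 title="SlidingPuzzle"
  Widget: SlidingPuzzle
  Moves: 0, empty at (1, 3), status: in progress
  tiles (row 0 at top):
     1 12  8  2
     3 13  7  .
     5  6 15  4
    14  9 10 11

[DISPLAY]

                                     
                                     
                                     
                                     
             ┏━━━━━━━━━━━━━━━┏━━━━━━━
┏━━━━━━━━━━━━━━━━━━━━━━━━━━━━━━━━━┓Ta
┃ SlidingPuzzle                   ┃──
┠─────────────────────────────────┨Em
┃┌────┬────┬────┬────┐            ┃──
┃│  1 │ 12 │  8 │  2 │            ┃ha
┃├────┼────┼────┼────┤            ┃ha
┃│  3 │ 13 │  7 │    │            ┃gr
┃├────┼────┼────┼────┤            ┃al
┃│  5 │  6 │ 15 │  4 │            ┃bo
┃├────┼────┼────┼────┤            ┃ev
┃│ 14 │  9 │ 10 │ 11 │            ┃ca
┃└────┴────┴────┴────┘            ┃gr
┃Moves: 0                         ┃━━
┗━━━━━━━━━━━━━━━━━━━━━━━━━━━━━━━━━┛  
             ┃                       
             ┃                       


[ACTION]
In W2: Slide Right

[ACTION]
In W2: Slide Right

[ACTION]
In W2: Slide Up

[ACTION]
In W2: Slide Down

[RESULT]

                                     
                                     
                                     
                                     
             ┏━━━━━━━━━━━━━━━┏━━━━━━━
┏━━━━━━━━━━━━━━━━━━━━━━━━━━━━━━━━━┓Ta
┃ SlidingPuzzle                   ┃──
┠─────────────────────────────────┨Em
┃┌────┬────┬────┬────┐            ┃──
┃│  1 │ 12 │  8 │  2 │            ┃ha
┃├────┼────┼────┼────┤            ┃ha
┃│  3 │    │ 13 │  7 │            ┃gr
┃├────┼────┼────┼────┤            ┃al
┃│  5 │  6 │ 15 │  4 │            ┃bo
┃├────┼────┼────┼────┤            ┃ev
┃│ 14 │  9 │ 10 │ 11 │            ┃ca
┃└────┴────┴────┴────┘            ┃gr
┃Moves: 4                         ┃━━
┗━━━━━━━━━━━━━━━━━━━━━━━━━━━━━━━━━┛  
             ┃                       
             ┃                       
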